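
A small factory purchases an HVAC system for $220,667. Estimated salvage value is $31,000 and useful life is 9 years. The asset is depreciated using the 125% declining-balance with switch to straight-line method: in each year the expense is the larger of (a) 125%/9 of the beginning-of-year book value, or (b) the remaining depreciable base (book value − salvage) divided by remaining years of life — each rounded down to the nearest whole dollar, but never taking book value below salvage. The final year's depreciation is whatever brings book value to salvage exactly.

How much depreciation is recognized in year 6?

$18,066

Depreciable base = $220,667 − $31,000 = $189,667.
Year 1: DB = ⌊$220,667 × 125%/9⌋ = $30,648; SL = ⌊$189,667/9⌋ = $21,074 → take DB $30,648. Book value $190,019.
Year 2: DB = ⌊$190,019 × 125%/9⌋ = $26,391; SL = ⌊$159,019/8⌋ = $19,877 → take DB $26,391. Book value $163,628.
Year 3: DB = ⌊$163,628 × 125%/9⌋ = $22,726; SL = ⌊$132,628/7⌋ = $18,946 → take DB $22,726. Book value $140,902.
Year 4: DB = ⌊$140,902 × 125%/9⌋ = $19,569; SL = ⌊$109,902/6⌋ = $18,317 → take DB $19,569. Book value $121,333.
Year 5: DB = ⌊$121,333 × 125%/9⌋ = $16,851; SL = ⌊$90,333/5⌋ = $18,066 → take SL $18,066. Book value $103,267.
Year 6: DB = ⌊$103,267 × 125%/9⌋ = $14,342; SL = ⌊$72,267/4⌋ = $18,066 → take SL $18,066. Book value $85,201.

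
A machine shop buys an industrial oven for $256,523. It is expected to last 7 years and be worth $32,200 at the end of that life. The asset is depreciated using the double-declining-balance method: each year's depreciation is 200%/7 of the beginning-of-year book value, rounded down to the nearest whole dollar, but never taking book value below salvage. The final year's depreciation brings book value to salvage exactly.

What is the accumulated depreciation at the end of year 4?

$189,747

Depreciable base = $256,523 − $32,200 = $224,323.
Year 1: ⌊$256,523 × 200%/7⌋ = $73,292. Book value $183,231.
Year 2: ⌊$183,231 × 200%/7⌋ = $52,351. Book value $130,880.
Year 3: ⌊$130,880 × 200%/7⌋ = $37,394. Book value $93,486.
Year 4: ⌊$93,486 × 200%/7⌋ = $26,710. Book value $66,776.
Accumulated through year 4 = $256,523 − $66,776 = $189,747.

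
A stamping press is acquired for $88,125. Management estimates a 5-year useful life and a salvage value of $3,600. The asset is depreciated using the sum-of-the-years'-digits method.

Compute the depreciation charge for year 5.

Depreciable base = $88,125 − $3,600 = $84,525.
Sum of the years' digits = 5+4+3+2+1 = 15.
Year 1: $84,525 × 5/15 = $28,175. Book value $59,950.
Year 2: $84,525 × 4/15 = $22,540. Book value $37,410.
Year 3: $84,525 × 3/15 = $16,905. Book value $20,505.
Year 4: $84,525 × 2/15 = $11,270. Book value $9,235.
Year 5: $84,525 × 1/15 = $5,635. Book value $3,600.

$5,635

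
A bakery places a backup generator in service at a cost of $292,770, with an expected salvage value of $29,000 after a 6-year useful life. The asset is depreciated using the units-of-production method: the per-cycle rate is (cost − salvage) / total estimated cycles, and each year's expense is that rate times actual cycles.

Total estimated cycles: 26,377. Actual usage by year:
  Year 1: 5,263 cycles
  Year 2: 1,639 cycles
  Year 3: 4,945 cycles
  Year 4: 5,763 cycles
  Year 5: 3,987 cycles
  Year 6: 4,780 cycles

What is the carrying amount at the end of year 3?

$174,300

Depreciable base = $292,770 − $29,000 = $263,770.
Rate = $263,770 / 26,377 cycles = $10 per cycle.
Year 1: 5,263 × $10 = $52,630. Book value $240,140.
Year 2: 1,639 × $10 = $16,390. Book value $223,750.
Year 3: 4,945 × $10 = $49,450. Book value $174,300.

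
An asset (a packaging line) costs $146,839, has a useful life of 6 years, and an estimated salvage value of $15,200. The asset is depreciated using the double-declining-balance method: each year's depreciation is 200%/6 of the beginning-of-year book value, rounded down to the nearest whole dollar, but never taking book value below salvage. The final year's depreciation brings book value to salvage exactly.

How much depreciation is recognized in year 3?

Depreciable base = $146,839 − $15,200 = $131,639.
Year 1: ⌊$146,839 × 200%/6⌋ = $48,946. Book value $97,893.
Year 2: ⌊$97,893 × 200%/6⌋ = $32,631. Book value $65,262.
Year 3: ⌊$65,262 × 200%/6⌋ = $21,754. Book value $43,508.

$21,754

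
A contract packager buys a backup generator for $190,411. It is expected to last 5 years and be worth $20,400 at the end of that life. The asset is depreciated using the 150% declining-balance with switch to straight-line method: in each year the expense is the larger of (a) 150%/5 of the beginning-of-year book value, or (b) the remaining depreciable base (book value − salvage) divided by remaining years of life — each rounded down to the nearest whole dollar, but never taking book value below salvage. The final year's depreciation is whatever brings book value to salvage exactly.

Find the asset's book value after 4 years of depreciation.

$42,856

Depreciable base = $190,411 − $20,400 = $170,011.
Year 1: DB = ⌊$190,411 × 150%/5⌋ = $57,123; SL = ⌊$170,011/5⌋ = $34,002 → take DB $57,123. Book value $133,288.
Year 2: DB = ⌊$133,288 × 150%/5⌋ = $39,986; SL = ⌊$112,888/4⌋ = $28,222 → take DB $39,986. Book value $93,302.
Year 3: DB = ⌊$93,302 × 150%/5⌋ = $27,990; SL = ⌊$72,902/3⌋ = $24,300 → take DB $27,990. Book value $65,312.
Year 4: DB = ⌊$65,312 × 150%/5⌋ = $19,593; SL = ⌊$44,912/2⌋ = $22,456 → take SL $22,456. Book value $42,856.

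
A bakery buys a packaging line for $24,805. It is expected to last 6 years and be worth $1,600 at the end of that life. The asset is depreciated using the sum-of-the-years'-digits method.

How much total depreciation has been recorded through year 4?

Depreciable base = $24,805 − $1,600 = $23,205.
Sum of the years' digits = 6+5+4+3+2+1 = 21.
Year 1: $23,205 × 6/21 = $6,630. Book value $18,175.
Year 2: $23,205 × 5/21 = $5,525. Book value $12,650.
Year 3: $23,205 × 4/21 = $4,420. Book value $8,230.
Year 4: $23,205 × 3/21 = $3,315. Book value $4,915.
Accumulated through year 4 = $24,805 − $4,915 = $19,890.

$19,890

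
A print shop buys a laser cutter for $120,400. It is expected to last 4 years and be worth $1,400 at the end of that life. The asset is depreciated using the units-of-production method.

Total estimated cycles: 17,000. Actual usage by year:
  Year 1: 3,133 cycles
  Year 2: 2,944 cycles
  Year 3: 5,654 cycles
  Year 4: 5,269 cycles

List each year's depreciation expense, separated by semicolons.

Depreciable base = $120,400 − $1,400 = $119,000.
Rate = $119,000 / 17,000 cycles = $7 per cycle.
Year 1: 3,133 × $7 = $21,931. Book value $98,469.
Year 2: 2,944 × $7 = $20,608. Book value $77,861.
Year 3: 5,654 × $7 = $39,578. Book value $38,283.
Year 4: 5,269 × $7 = $36,883. Book value $1,400.

$21,931; $20,608; $39,578; $36,883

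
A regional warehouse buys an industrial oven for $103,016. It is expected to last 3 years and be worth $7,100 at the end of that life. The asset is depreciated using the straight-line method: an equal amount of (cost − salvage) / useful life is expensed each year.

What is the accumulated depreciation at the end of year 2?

Depreciable base = $103,016 − $7,100 = $95,916.
Annual expense = $95,916 / 3 = $31,972.
End of year 1: book value $71,044.
End of year 2: book value $39,072.
Accumulated through year 2 = $103,016 − $39,072 = $63,944.

$63,944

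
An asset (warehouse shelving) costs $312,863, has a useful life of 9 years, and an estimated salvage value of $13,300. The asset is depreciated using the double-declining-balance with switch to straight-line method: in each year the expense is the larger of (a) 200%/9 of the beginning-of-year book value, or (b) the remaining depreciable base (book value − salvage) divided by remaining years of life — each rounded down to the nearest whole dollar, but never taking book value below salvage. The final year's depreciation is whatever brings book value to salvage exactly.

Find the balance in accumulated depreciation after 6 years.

Depreciable base = $312,863 − $13,300 = $299,563.
Year 1: DB = ⌊$312,863 × 200%/9⌋ = $69,525; SL = ⌊$299,563/9⌋ = $33,284 → take DB $69,525. Book value $243,338.
Year 2: DB = ⌊$243,338 × 200%/9⌋ = $54,075; SL = ⌊$230,038/8⌋ = $28,754 → take DB $54,075. Book value $189,263.
Year 3: DB = ⌊$189,263 × 200%/9⌋ = $42,058; SL = ⌊$175,963/7⌋ = $25,137 → take DB $42,058. Book value $147,205.
Year 4: DB = ⌊$147,205 × 200%/9⌋ = $32,712; SL = ⌊$133,905/6⌋ = $22,317 → take DB $32,712. Book value $114,493.
Year 5: DB = ⌊$114,493 × 200%/9⌋ = $25,442; SL = ⌊$101,193/5⌋ = $20,238 → take DB $25,442. Book value $89,051.
Year 6: DB = ⌊$89,051 × 200%/9⌋ = $19,789; SL = ⌊$75,751/4⌋ = $18,937 → take DB $19,789. Book value $69,262.
Accumulated through year 6 = $312,863 − $69,262 = $243,601.

$243,601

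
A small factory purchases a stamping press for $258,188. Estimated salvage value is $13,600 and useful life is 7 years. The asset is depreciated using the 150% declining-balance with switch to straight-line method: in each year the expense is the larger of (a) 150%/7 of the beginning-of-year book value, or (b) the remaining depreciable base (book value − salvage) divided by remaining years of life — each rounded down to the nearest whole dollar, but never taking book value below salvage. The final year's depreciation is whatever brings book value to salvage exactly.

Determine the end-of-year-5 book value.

Depreciable base = $258,188 − $13,600 = $244,588.
Year 1: DB = ⌊$258,188 × 150%/7⌋ = $55,326; SL = ⌊$244,588/7⌋ = $34,941 → take DB $55,326. Book value $202,862.
Year 2: DB = ⌊$202,862 × 150%/7⌋ = $43,470; SL = ⌊$189,262/6⌋ = $31,543 → take DB $43,470. Book value $159,392.
Year 3: DB = ⌊$159,392 × 150%/7⌋ = $34,155; SL = ⌊$145,792/5⌋ = $29,158 → take DB $34,155. Book value $125,237.
Year 4: DB = ⌊$125,237 × 150%/7⌋ = $26,836; SL = ⌊$111,637/4⌋ = $27,909 → take SL $27,909. Book value $97,328.
Year 5: DB = ⌊$97,328 × 150%/7⌋ = $20,856; SL = ⌊$83,728/3⌋ = $27,909 → take SL $27,909. Book value $69,419.

$69,419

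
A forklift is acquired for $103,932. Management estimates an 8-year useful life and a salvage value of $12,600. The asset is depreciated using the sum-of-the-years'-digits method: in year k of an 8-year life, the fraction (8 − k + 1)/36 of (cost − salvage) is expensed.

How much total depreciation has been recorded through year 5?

Depreciable base = $103,932 − $12,600 = $91,332.
Sum of the years' digits = 8+7+6+5+4+3+2+1 = 36.
Year 1: $91,332 × 8/36 = $20,296. Book value $83,636.
Year 2: $91,332 × 7/36 = $17,759. Book value $65,877.
Year 3: $91,332 × 6/36 = $15,222. Book value $50,655.
Year 4: $91,332 × 5/36 = $12,685. Book value $37,970.
Year 5: $91,332 × 4/36 = $10,148. Book value $27,822.
Accumulated through year 5 = $103,932 − $27,822 = $76,110.

$76,110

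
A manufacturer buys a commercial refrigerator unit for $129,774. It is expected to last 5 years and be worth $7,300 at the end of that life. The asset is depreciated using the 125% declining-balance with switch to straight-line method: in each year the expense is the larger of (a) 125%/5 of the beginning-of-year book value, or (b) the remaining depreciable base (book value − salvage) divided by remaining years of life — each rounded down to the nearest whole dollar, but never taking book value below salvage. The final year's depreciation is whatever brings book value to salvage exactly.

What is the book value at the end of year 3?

Depreciable base = $129,774 − $7,300 = $122,474.
Year 1: DB = ⌊$129,774 × 125%/5⌋ = $32,443; SL = ⌊$122,474/5⌋ = $24,494 → take DB $32,443. Book value $97,331.
Year 2: DB = ⌊$97,331 × 125%/5⌋ = $24,332; SL = ⌊$90,031/4⌋ = $22,507 → take DB $24,332. Book value $72,999.
Year 3: DB = ⌊$72,999 × 125%/5⌋ = $18,249; SL = ⌊$65,699/3⌋ = $21,899 → take SL $21,899. Book value $51,100.

$51,100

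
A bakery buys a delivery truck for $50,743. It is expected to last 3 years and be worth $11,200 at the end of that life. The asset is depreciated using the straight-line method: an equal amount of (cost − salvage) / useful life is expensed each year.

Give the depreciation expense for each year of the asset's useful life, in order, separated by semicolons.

$13,181; $13,181; $13,181

Depreciable base = $50,743 − $11,200 = $39,543.
Annual expense = $39,543 / 3 = $13,181.
End of year 1: book value $37,562.
End of year 2: book value $24,381.
End of year 3: book value $11,200.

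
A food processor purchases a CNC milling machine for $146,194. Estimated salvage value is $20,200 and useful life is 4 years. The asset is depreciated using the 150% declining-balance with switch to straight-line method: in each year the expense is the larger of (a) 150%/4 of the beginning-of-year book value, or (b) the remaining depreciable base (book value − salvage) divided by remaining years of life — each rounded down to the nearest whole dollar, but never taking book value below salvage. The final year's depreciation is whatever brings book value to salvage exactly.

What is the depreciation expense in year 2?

Depreciable base = $146,194 − $20,200 = $125,994.
Year 1: DB = ⌊$146,194 × 150%/4⌋ = $54,822; SL = ⌊$125,994/4⌋ = $31,498 → take DB $54,822. Book value $91,372.
Year 2: DB = ⌊$91,372 × 150%/4⌋ = $34,264; SL = ⌊$71,172/3⌋ = $23,724 → take DB $34,264. Book value $57,108.

$34,264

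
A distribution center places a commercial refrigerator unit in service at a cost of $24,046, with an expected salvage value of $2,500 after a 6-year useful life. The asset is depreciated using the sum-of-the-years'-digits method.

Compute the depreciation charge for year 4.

$3,078

Depreciable base = $24,046 − $2,500 = $21,546.
Sum of the years' digits = 6+5+4+3+2+1 = 21.
Year 1: $21,546 × 6/21 = $6,156. Book value $17,890.
Year 2: $21,546 × 5/21 = $5,130. Book value $12,760.
Year 3: $21,546 × 4/21 = $4,104. Book value $8,656.
Year 4: $21,546 × 3/21 = $3,078. Book value $5,578.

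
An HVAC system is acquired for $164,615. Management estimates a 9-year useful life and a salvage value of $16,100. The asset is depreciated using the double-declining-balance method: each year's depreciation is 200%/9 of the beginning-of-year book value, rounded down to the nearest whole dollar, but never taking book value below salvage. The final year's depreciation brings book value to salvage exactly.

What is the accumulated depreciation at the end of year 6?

$128,172

Depreciable base = $164,615 − $16,100 = $148,515.
Year 1: ⌊$164,615 × 200%/9⌋ = $36,581. Book value $128,034.
Year 2: ⌊$128,034 × 200%/9⌋ = $28,452. Book value $99,582.
Year 3: ⌊$99,582 × 200%/9⌋ = $22,129. Book value $77,453.
Year 4: ⌊$77,453 × 200%/9⌋ = $17,211. Book value $60,242.
Year 5: ⌊$60,242 × 200%/9⌋ = $13,387. Book value $46,855.
Year 6: ⌊$46,855 × 200%/9⌋ = $10,412. Book value $36,443.
Accumulated through year 6 = $164,615 − $36,443 = $128,172.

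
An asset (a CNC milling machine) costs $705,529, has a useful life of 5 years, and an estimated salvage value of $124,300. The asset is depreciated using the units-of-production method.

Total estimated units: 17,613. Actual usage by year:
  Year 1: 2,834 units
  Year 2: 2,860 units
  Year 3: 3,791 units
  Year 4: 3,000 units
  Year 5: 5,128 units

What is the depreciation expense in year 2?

$94,380

Depreciable base = $705,529 − $124,300 = $581,229.
Rate = $581,229 / 17,613 units = $33 per unit.
Year 1: 2,834 × $33 = $93,522. Book value $612,007.
Year 2: 2,860 × $33 = $94,380. Book value $517,627.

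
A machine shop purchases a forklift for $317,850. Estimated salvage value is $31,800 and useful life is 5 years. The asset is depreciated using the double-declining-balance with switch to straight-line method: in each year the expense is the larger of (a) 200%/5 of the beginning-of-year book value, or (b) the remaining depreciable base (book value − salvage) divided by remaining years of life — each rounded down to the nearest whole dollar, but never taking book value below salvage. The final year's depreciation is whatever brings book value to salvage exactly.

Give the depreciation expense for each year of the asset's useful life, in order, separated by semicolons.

$127,140; $76,284; $45,770; $27,462; $9,394

Depreciable base = $317,850 − $31,800 = $286,050.
Year 1: DB = ⌊$317,850 × 200%/5⌋ = $127,140; SL = ⌊$286,050/5⌋ = $57,210 → take DB $127,140. Book value $190,710.
Year 2: DB = ⌊$190,710 × 200%/5⌋ = $76,284; SL = ⌊$158,910/4⌋ = $39,727 → take DB $76,284. Book value $114,426.
Year 3: DB = ⌊$114,426 × 200%/5⌋ = $45,770; SL = ⌊$82,626/3⌋ = $27,542 → take DB $45,770. Book value $68,656.
Year 4: DB = ⌊$68,656 × 200%/5⌋ = $27,462; SL = ⌊$36,856/2⌋ = $18,428 → take DB $27,462. Book value $41,194.
Year 5 (final): $41,194 − $31,800 = $9,394. Book value $31,800.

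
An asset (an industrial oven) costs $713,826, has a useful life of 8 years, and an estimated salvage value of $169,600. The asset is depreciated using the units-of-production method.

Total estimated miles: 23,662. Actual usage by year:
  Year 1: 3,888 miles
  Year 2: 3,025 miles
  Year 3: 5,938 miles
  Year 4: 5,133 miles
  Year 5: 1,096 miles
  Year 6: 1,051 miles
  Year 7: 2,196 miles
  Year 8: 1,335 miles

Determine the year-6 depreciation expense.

Depreciable base = $713,826 − $169,600 = $544,226.
Rate = $544,226 / 23,662 miles = $23 per mile.
Year 1: 3,888 × $23 = $89,424. Book value $624,402.
Year 2: 3,025 × $23 = $69,575. Book value $554,827.
Year 3: 5,938 × $23 = $136,574. Book value $418,253.
Year 4: 5,133 × $23 = $118,059. Book value $300,194.
Year 5: 1,096 × $23 = $25,208. Book value $274,986.
Year 6: 1,051 × $23 = $24,173. Book value $250,813.

$24,173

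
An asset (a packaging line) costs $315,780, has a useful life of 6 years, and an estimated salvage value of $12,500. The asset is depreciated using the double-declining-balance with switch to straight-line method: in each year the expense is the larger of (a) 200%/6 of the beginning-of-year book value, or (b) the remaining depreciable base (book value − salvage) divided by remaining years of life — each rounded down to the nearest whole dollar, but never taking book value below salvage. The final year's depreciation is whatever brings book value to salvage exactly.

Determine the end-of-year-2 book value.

Depreciable base = $315,780 − $12,500 = $303,280.
Year 1: DB = ⌊$315,780 × 200%/6⌋ = $105,260; SL = ⌊$303,280/6⌋ = $50,546 → take DB $105,260. Book value $210,520.
Year 2: DB = ⌊$210,520 × 200%/6⌋ = $70,173; SL = ⌊$198,020/5⌋ = $39,604 → take DB $70,173. Book value $140,347.

$140,347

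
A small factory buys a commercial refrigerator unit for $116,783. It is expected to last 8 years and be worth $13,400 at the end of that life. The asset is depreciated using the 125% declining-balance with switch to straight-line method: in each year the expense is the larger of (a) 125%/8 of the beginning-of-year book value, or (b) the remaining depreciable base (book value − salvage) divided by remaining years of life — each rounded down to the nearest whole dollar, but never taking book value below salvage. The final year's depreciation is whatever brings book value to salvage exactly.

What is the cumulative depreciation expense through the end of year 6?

$80,683

Depreciable base = $116,783 − $13,400 = $103,383.
Year 1: DB = ⌊$116,783 × 125%/8⌋ = $18,247; SL = ⌊$103,383/8⌋ = $12,922 → take DB $18,247. Book value $98,536.
Year 2: DB = ⌊$98,536 × 125%/8⌋ = $15,396; SL = ⌊$85,136/7⌋ = $12,162 → take DB $15,396. Book value $83,140.
Year 3: DB = ⌊$83,140 × 125%/8⌋ = $12,990; SL = ⌊$69,740/6⌋ = $11,623 → take DB $12,990. Book value $70,150.
Year 4: DB = ⌊$70,150 × 125%/8⌋ = $10,960; SL = ⌊$56,750/5⌋ = $11,350 → take SL $11,350. Book value $58,800.
Year 5: DB = ⌊$58,800 × 125%/8⌋ = $9,187; SL = ⌊$45,400/4⌋ = $11,350 → take SL $11,350. Book value $47,450.
Year 6: DB = ⌊$47,450 × 125%/8⌋ = $7,414; SL = ⌊$34,050/3⌋ = $11,350 → take SL $11,350. Book value $36,100.
Accumulated through year 6 = $116,783 − $36,100 = $80,683.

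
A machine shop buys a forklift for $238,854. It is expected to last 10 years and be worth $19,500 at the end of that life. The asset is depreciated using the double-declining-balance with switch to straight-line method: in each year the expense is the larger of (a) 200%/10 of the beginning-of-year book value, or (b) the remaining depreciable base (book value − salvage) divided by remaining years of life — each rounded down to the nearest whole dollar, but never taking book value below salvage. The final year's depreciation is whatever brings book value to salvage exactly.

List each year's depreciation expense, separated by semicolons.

Depreciable base = $238,854 − $19,500 = $219,354.
Year 1: DB = ⌊$238,854 × 200%/10⌋ = $47,770; SL = ⌊$219,354/10⌋ = $21,935 → take DB $47,770. Book value $191,084.
Year 2: DB = ⌊$191,084 × 200%/10⌋ = $38,216; SL = ⌊$171,584/9⌋ = $19,064 → take DB $38,216. Book value $152,868.
Year 3: DB = ⌊$152,868 × 200%/10⌋ = $30,573; SL = ⌊$133,368/8⌋ = $16,671 → take DB $30,573. Book value $122,295.
Year 4: DB = ⌊$122,295 × 200%/10⌋ = $24,459; SL = ⌊$102,795/7⌋ = $14,685 → take DB $24,459. Book value $97,836.
Year 5: DB = ⌊$97,836 × 200%/10⌋ = $19,567; SL = ⌊$78,336/6⌋ = $13,056 → take DB $19,567. Book value $78,269.
Year 6: DB = ⌊$78,269 × 200%/10⌋ = $15,653; SL = ⌊$58,769/5⌋ = $11,753 → take DB $15,653. Book value $62,616.
Year 7: DB = ⌊$62,616 × 200%/10⌋ = $12,523; SL = ⌊$43,116/4⌋ = $10,779 → take DB $12,523. Book value $50,093.
Year 8: DB = ⌊$50,093 × 200%/10⌋ = $10,018; SL = ⌊$30,593/3⌋ = $10,197 → take SL $10,197. Book value $39,896.
Year 9: DB = ⌊$39,896 × 200%/10⌋ = $7,979; SL = ⌊$20,396/2⌋ = $10,198 → take SL $10,198. Book value $29,698.
Year 10 (final): $29,698 − $19,500 = $10,198. Book value $19,500.

$47,770; $38,216; $30,573; $24,459; $19,567; $15,653; $12,523; $10,197; $10,198; $10,198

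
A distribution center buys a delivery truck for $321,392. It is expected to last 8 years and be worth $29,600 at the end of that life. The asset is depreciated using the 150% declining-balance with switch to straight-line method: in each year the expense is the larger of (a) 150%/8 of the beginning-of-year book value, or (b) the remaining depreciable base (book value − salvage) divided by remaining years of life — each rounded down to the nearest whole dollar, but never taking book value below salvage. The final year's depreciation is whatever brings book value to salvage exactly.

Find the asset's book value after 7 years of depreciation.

Depreciable base = $321,392 − $29,600 = $291,792.
Year 1: DB = ⌊$321,392 × 150%/8⌋ = $60,261; SL = ⌊$291,792/8⌋ = $36,474 → take DB $60,261. Book value $261,131.
Year 2: DB = ⌊$261,131 × 150%/8⌋ = $48,962; SL = ⌊$231,531/7⌋ = $33,075 → take DB $48,962. Book value $212,169.
Year 3: DB = ⌊$212,169 × 150%/8⌋ = $39,781; SL = ⌊$182,569/6⌋ = $30,428 → take DB $39,781. Book value $172,388.
Year 4: DB = ⌊$172,388 × 150%/8⌋ = $32,322; SL = ⌊$142,788/5⌋ = $28,557 → take DB $32,322. Book value $140,066.
Year 5: DB = ⌊$140,066 × 150%/8⌋ = $26,262; SL = ⌊$110,466/4⌋ = $27,616 → take SL $27,616. Book value $112,450.
Year 6: DB = ⌊$112,450 × 150%/8⌋ = $21,084; SL = ⌊$82,850/3⌋ = $27,616 → take SL $27,616. Book value $84,834.
Year 7: DB = ⌊$84,834 × 150%/8⌋ = $15,906; SL = ⌊$55,234/2⌋ = $27,617 → take SL $27,617. Book value $57,217.

$57,217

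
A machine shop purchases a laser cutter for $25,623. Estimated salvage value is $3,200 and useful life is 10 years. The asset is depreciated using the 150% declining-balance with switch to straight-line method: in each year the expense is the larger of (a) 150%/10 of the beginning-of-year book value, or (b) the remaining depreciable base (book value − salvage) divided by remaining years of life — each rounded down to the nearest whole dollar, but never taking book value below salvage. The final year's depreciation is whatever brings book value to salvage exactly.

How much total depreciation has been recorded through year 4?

Depreciable base = $25,623 − $3,200 = $22,423.
Year 1: DB = ⌊$25,623 × 150%/10⌋ = $3,843; SL = ⌊$22,423/10⌋ = $2,242 → take DB $3,843. Book value $21,780.
Year 2: DB = ⌊$21,780 × 150%/10⌋ = $3,267; SL = ⌊$18,580/9⌋ = $2,064 → take DB $3,267. Book value $18,513.
Year 3: DB = ⌊$18,513 × 150%/10⌋ = $2,776; SL = ⌊$15,313/8⌋ = $1,914 → take DB $2,776. Book value $15,737.
Year 4: DB = ⌊$15,737 × 150%/10⌋ = $2,360; SL = ⌊$12,537/7⌋ = $1,791 → take DB $2,360. Book value $13,377.
Accumulated through year 4 = $25,623 − $13,377 = $12,246.

$12,246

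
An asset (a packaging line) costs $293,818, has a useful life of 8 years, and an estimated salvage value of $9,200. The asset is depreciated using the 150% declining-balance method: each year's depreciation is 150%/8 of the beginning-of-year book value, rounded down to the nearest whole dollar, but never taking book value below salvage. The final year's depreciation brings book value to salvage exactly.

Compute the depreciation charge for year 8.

Depreciable base = $293,818 − $9,200 = $284,618.
Year 1: ⌊$293,818 × 150%/8⌋ = $55,090. Book value $238,728.
Year 2: ⌊$238,728 × 150%/8⌋ = $44,761. Book value $193,967.
Year 3: ⌊$193,967 × 150%/8⌋ = $36,368. Book value $157,599.
Year 4: ⌊$157,599 × 150%/8⌋ = $29,549. Book value $128,050.
Year 5: ⌊$128,050 × 150%/8⌋ = $24,009. Book value $104,041.
Year 6: ⌊$104,041 × 150%/8⌋ = $19,507. Book value $84,534.
Year 7: ⌊$84,534 × 150%/8⌋ = $15,850. Book value $68,684.
Year 8 (final): $68,684 − $9,200 = $59,484. Book value $9,200.

$59,484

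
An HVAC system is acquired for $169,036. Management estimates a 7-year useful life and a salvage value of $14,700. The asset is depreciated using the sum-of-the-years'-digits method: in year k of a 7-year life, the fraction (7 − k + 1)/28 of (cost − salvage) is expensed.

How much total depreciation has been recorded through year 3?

Depreciable base = $169,036 − $14,700 = $154,336.
Sum of the years' digits = 7+6+5+4+3+2+1 = 28.
Year 1: $154,336 × 7/28 = $38,584. Book value $130,452.
Year 2: $154,336 × 6/28 = $33,072. Book value $97,380.
Year 3: $154,336 × 5/28 = $27,560. Book value $69,820.
Accumulated through year 3 = $169,036 − $69,820 = $99,216.

$99,216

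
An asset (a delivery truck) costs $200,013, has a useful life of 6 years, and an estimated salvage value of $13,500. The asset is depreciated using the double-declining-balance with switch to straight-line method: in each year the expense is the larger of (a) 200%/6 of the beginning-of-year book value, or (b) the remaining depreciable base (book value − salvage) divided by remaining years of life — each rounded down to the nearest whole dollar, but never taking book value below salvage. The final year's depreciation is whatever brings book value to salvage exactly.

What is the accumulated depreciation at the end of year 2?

$111,118

Depreciable base = $200,013 − $13,500 = $186,513.
Year 1: DB = ⌊$200,013 × 200%/6⌋ = $66,671; SL = ⌊$186,513/6⌋ = $31,085 → take DB $66,671. Book value $133,342.
Year 2: DB = ⌊$133,342 × 200%/6⌋ = $44,447; SL = ⌊$119,842/5⌋ = $23,968 → take DB $44,447. Book value $88,895.
Accumulated through year 2 = $200,013 − $88,895 = $111,118.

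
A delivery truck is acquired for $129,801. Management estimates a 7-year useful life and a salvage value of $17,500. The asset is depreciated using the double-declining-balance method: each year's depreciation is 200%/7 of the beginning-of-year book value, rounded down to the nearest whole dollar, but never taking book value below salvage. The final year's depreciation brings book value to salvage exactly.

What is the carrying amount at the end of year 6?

Depreciable base = $129,801 − $17,500 = $112,301.
Year 1: ⌊$129,801 × 200%/7⌋ = $37,086. Book value $92,715.
Year 2: ⌊$92,715 × 200%/7⌋ = $26,490. Book value $66,225.
Year 3: ⌊$66,225 × 200%/7⌋ = $18,921. Book value $47,304.
Year 4: ⌊$47,304 × 200%/7⌋ = $13,515. Book value $33,789.
Year 5: ⌊$33,789 × 200%/7⌋ = $9,654. Book value $24,135.
Year 6: ⌊$24,135 × 200%/7⌋ = $6,895, capped at $6,635. Book value $17,500.

$17,500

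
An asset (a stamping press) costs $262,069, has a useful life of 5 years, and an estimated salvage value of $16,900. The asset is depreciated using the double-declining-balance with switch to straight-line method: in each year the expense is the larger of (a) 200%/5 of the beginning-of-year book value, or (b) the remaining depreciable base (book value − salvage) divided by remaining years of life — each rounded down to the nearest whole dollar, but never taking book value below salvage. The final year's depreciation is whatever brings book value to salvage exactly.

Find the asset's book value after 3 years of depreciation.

$56,608

Depreciable base = $262,069 − $16,900 = $245,169.
Year 1: DB = ⌊$262,069 × 200%/5⌋ = $104,827; SL = ⌊$245,169/5⌋ = $49,033 → take DB $104,827. Book value $157,242.
Year 2: DB = ⌊$157,242 × 200%/5⌋ = $62,896; SL = ⌊$140,342/4⌋ = $35,085 → take DB $62,896. Book value $94,346.
Year 3: DB = ⌊$94,346 × 200%/5⌋ = $37,738; SL = ⌊$77,446/3⌋ = $25,815 → take DB $37,738. Book value $56,608.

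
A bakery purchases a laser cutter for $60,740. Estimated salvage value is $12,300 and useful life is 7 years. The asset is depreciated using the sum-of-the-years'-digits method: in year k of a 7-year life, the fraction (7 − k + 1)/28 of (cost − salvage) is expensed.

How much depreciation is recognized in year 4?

Depreciable base = $60,740 − $12,300 = $48,440.
Sum of the years' digits = 7+6+5+4+3+2+1 = 28.
Year 1: $48,440 × 7/28 = $12,110. Book value $48,630.
Year 2: $48,440 × 6/28 = $10,380. Book value $38,250.
Year 3: $48,440 × 5/28 = $8,650. Book value $29,600.
Year 4: $48,440 × 4/28 = $6,920. Book value $22,680.

$6,920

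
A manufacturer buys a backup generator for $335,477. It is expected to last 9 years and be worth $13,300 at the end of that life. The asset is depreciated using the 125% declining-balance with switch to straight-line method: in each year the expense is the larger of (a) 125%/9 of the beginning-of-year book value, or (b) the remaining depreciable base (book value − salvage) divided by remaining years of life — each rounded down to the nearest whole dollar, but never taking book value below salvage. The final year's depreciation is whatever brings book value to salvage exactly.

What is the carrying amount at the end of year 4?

$180,726

Depreciable base = $335,477 − $13,300 = $322,177.
Year 1: DB = ⌊$335,477 × 125%/9⌋ = $46,594; SL = ⌊$322,177/9⌋ = $35,797 → take DB $46,594. Book value $288,883.
Year 2: DB = ⌊$288,883 × 125%/9⌋ = $40,122; SL = ⌊$275,583/8⌋ = $34,447 → take DB $40,122. Book value $248,761.
Year 3: DB = ⌊$248,761 × 125%/9⌋ = $34,550; SL = ⌊$235,461/7⌋ = $33,637 → take DB $34,550. Book value $214,211.
Year 4: DB = ⌊$214,211 × 125%/9⌋ = $29,751; SL = ⌊$200,911/6⌋ = $33,485 → take SL $33,485. Book value $180,726.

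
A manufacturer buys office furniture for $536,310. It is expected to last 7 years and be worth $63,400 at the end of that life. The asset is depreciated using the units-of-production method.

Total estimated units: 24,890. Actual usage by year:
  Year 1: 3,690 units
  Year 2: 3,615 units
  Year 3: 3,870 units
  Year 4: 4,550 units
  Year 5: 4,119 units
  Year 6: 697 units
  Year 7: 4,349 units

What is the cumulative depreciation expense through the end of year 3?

Depreciable base = $536,310 − $63,400 = $472,910.
Rate = $472,910 / 24,890 units = $19 per unit.
Year 1: 3,690 × $19 = $70,110. Book value $466,200.
Year 2: 3,615 × $19 = $68,685. Book value $397,515.
Year 3: 3,870 × $19 = $73,530. Book value $323,985.
Accumulated through year 3 = $536,310 − $323,985 = $212,325.

$212,325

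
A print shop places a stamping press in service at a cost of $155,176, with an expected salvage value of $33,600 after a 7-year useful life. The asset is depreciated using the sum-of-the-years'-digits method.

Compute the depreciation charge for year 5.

Depreciable base = $155,176 − $33,600 = $121,576.
Sum of the years' digits = 7+6+5+4+3+2+1 = 28.
Year 1: $121,576 × 7/28 = $30,394. Book value $124,782.
Year 2: $121,576 × 6/28 = $26,052. Book value $98,730.
Year 3: $121,576 × 5/28 = $21,710. Book value $77,020.
Year 4: $121,576 × 4/28 = $17,368. Book value $59,652.
Year 5: $121,576 × 3/28 = $13,026. Book value $46,626.

$13,026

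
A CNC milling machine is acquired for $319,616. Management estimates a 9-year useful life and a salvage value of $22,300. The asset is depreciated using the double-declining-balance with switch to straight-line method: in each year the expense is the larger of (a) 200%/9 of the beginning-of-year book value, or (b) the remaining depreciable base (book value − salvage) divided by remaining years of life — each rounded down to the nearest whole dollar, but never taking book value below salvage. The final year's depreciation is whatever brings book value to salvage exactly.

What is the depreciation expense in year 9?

Depreciable base = $319,616 − $22,300 = $297,316.
Year 1: DB = ⌊$319,616 × 200%/9⌋ = $71,025; SL = ⌊$297,316/9⌋ = $33,035 → take DB $71,025. Book value $248,591.
Year 2: DB = ⌊$248,591 × 200%/9⌋ = $55,242; SL = ⌊$226,291/8⌋ = $28,286 → take DB $55,242. Book value $193,349.
Year 3: DB = ⌊$193,349 × 200%/9⌋ = $42,966; SL = ⌊$171,049/7⌋ = $24,435 → take DB $42,966. Book value $150,383.
Year 4: DB = ⌊$150,383 × 200%/9⌋ = $33,418; SL = ⌊$128,083/6⌋ = $21,347 → take DB $33,418. Book value $116,965.
Year 5: DB = ⌊$116,965 × 200%/9⌋ = $25,992; SL = ⌊$94,665/5⌋ = $18,933 → take DB $25,992. Book value $90,973.
Year 6: DB = ⌊$90,973 × 200%/9⌋ = $20,216; SL = ⌊$68,673/4⌋ = $17,168 → take DB $20,216. Book value $70,757.
Year 7: DB = ⌊$70,757 × 200%/9⌋ = $15,723; SL = ⌊$48,457/3⌋ = $16,152 → take SL $16,152. Book value $54,605.
Year 8: DB = ⌊$54,605 × 200%/9⌋ = $12,134; SL = ⌊$32,305/2⌋ = $16,152 → take SL $16,152. Book value $38,453.
Year 9 (final): $38,453 − $22,300 = $16,153. Book value $22,300.

$16,153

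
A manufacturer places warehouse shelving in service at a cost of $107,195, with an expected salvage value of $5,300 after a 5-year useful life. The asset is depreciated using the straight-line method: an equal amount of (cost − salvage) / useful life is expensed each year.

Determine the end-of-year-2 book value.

$66,437

Depreciable base = $107,195 − $5,300 = $101,895.
Annual expense = $101,895 / 5 = $20,379.
End of year 1: book value $86,816.
End of year 2: book value $66,437.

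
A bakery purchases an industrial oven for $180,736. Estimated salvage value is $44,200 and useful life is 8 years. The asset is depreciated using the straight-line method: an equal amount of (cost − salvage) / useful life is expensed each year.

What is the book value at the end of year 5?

$95,401

Depreciable base = $180,736 − $44,200 = $136,536.
Annual expense = $136,536 / 8 = $17,067.
End of year 1: book value $163,669.
End of year 2: book value $146,602.
End of year 3: book value $129,535.
End of year 4: book value $112,468.
End of year 5: book value $95,401.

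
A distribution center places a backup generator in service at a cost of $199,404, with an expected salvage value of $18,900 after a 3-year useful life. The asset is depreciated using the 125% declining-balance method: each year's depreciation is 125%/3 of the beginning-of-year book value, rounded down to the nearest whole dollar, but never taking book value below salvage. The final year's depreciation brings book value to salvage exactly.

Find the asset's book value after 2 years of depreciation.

$67,853

Depreciable base = $199,404 − $18,900 = $180,504.
Year 1: ⌊$199,404 × 125%/3⌋ = $83,085. Book value $116,319.
Year 2: ⌊$116,319 × 125%/3⌋ = $48,466. Book value $67,853.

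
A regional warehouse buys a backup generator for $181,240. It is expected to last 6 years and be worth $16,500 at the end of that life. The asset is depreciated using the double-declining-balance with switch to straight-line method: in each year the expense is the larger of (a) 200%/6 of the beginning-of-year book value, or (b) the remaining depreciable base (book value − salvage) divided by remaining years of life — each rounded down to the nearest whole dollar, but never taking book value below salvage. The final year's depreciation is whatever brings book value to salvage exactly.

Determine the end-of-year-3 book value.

$53,702

Depreciable base = $181,240 − $16,500 = $164,740.
Year 1: DB = ⌊$181,240 × 200%/6⌋ = $60,413; SL = ⌊$164,740/6⌋ = $27,456 → take DB $60,413. Book value $120,827.
Year 2: DB = ⌊$120,827 × 200%/6⌋ = $40,275; SL = ⌊$104,327/5⌋ = $20,865 → take DB $40,275. Book value $80,552.
Year 3: DB = ⌊$80,552 × 200%/6⌋ = $26,850; SL = ⌊$64,052/4⌋ = $16,013 → take DB $26,850. Book value $53,702.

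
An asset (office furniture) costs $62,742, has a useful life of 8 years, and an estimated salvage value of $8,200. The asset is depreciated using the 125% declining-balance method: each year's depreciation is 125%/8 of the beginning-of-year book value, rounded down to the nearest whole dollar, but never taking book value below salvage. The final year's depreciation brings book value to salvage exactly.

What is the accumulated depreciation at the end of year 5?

$35,909

Depreciable base = $62,742 − $8,200 = $54,542.
Year 1: ⌊$62,742 × 125%/8⌋ = $9,803. Book value $52,939.
Year 2: ⌊$52,939 × 125%/8⌋ = $8,271. Book value $44,668.
Year 3: ⌊$44,668 × 125%/8⌋ = $6,979. Book value $37,689.
Year 4: ⌊$37,689 × 125%/8⌋ = $5,888. Book value $31,801.
Year 5: ⌊$31,801 × 125%/8⌋ = $4,968. Book value $26,833.
Accumulated through year 5 = $62,742 − $26,833 = $35,909.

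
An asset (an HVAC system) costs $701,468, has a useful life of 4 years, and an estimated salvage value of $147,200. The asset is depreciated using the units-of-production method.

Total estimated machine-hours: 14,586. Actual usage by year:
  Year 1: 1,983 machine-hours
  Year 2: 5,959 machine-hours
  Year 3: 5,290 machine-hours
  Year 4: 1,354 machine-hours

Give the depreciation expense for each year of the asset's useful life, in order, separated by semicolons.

$75,354; $226,442; $201,020; $51,452

Depreciable base = $701,468 − $147,200 = $554,268.
Rate = $554,268 / 14,586 machine-hours = $38 per machine-hour.
Year 1: 1,983 × $38 = $75,354. Book value $626,114.
Year 2: 5,959 × $38 = $226,442. Book value $399,672.
Year 3: 5,290 × $38 = $201,020. Book value $198,652.
Year 4: 1,354 × $38 = $51,452. Book value $147,200.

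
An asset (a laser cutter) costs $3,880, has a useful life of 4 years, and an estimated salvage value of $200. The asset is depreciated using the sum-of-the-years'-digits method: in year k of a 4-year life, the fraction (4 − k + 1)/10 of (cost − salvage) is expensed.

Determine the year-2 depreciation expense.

$1,104

Depreciable base = $3,880 − $200 = $3,680.
Sum of the years' digits = 4+3+2+1 = 10.
Year 1: $3,680 × 4/10 = $1,472. Book value $2,408.
Year 2: $3,680 × 3/10 = $1,104. Book value $1,304.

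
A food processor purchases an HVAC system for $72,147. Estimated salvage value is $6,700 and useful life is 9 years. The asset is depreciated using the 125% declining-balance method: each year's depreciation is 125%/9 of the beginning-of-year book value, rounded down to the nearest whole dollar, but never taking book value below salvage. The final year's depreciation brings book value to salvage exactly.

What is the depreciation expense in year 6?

$4,744

Depreciable base = $72,147 − $6,700 = $65,447.
Year 1: ⌊$72,147 × 125%/9⌋ = $10,020. Book value $62,127.
Year 2: ⌊$62,127 × 125%/9⌋ = $8,628. Book value $53,499.
Year 3: ⌊$53,499 × 125%/9⌋ = $7,430. Book value $46,069.
Year 4: ⌊$46,069 × 125%/9⌋ = $6,398. Book value $39,671.
Year 5: ⌊$39,671 × 125%/9⌋ = $5,509. Book value $34,162.
Year 6: ⌊$34,162 × 125%/9⌋ = $4,744. Book value $29,418.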